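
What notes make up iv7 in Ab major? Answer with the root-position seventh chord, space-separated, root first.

iv7 is built on scale degree 4, which is Db in both Ab major and its parallel. In Ab minor the chord on Db is Db–Fb–Ab–Cb.

Db Fb Ab Cb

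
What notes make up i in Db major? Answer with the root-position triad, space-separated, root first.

i is built on scale degree 1, which is Db in both Db major and its parallel. In Db minor the chord on Db is Db–Fb–Ab.

Db Fb Ab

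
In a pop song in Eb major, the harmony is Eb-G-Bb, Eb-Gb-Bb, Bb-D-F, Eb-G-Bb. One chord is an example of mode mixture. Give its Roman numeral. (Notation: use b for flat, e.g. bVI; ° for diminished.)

i

The diatonic triads in Eb major are Eb, Fm, Gm, Ab, Bb, Cm, Ddim. Eb–G–Bb = Eb and Bb–D–F = Bb both belong to that set. Eb–Gb–Bb doesn't fit — on degree 1 Eb major would have Eb (I). Ebm is the degree-1 chord of Eb minor, so it is the borrowed i.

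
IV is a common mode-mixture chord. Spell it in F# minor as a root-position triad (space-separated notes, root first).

B D# F#

IV is built on scale degree 4, which is B in both F# minor and its parallel. Building the major chord from the parallel major on B: B–D#–F#.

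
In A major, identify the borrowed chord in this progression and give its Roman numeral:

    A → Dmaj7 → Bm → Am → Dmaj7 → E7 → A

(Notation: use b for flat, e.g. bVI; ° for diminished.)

i

A major has the diatonic set A, Bm, C#m, D, E, F#m, G#dim. A, Dmaj7, Bm and E7 are all diatonic. Am (A–C–E) doesn't fit — on degree 1 A major would have A (I). Am is the degree-1 chord of A minor, so it is the borrowed i.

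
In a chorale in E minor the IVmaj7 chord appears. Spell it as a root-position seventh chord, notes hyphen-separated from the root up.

IVmaj7 is built on scale degree 4, which is A in both E minor and its parallel. Stacking thirds in E major on A gives A–C#–E–G#.

A-C#-E-G#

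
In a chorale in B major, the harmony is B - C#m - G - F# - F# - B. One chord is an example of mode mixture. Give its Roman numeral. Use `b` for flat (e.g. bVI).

B major has the diatonic set B, C#m, D#m, E, F#, G#m, A#dim. Of the given chords, B, C#m and F# are diatonic. But G (G–B–D) is foreign: the diatonic vi on degree 6 is G#m, whereas G comes from B minor. It is labeled bVI.

bVI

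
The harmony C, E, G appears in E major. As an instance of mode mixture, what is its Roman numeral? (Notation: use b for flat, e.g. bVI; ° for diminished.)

In E major scale degree 6 is C#; C is its lowered form, from E minor. C–E–G is a major chord — the form found in E minor, not the diatonic vi (C#m). Borrowed into E major it is written bVI.

bVI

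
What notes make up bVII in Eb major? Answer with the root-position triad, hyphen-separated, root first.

bVII is built on the lowered scale degree 7. In Eb major degree 7 is D; lowered it becomes Db. Building the major chord from the parallel minor on Db: Db–F–Ab.

Db-F-Ab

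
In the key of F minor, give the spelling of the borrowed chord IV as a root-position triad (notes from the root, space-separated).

The root, Bb, is scale degree 4 — the same note in F minor and F major; only the chord quality changes. Stacking thirds in F major on Bb gives Bb–D–F.

Bb D F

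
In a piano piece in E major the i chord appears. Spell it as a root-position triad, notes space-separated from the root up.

E G B

i is built on scale degree 1, which is E in both E major and its parallel. Stacking thirds in E minor on E gives E–G–B.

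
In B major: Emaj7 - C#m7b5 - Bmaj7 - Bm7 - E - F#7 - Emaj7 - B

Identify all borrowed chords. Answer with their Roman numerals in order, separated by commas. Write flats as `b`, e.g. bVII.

iiø7, i7

In B major the diatonic chords are B, C#m, D#m, E, F#, G#m, A#dim. Of the given chords, Emaj7, Bmaj7, E, F#7 and B are diatonic. C#m7b5 (C#–E–G–B) doesn't fit — on degree 2 B major would have C#m (ii). C#m7b5 is the degree-2 chord of B minor, so it is the borrowed iiø7. But Bm7 (B–D–F#–A) is foreign: the diatonic I on degree 1 is B, whereas Bm7 comes from B minor. It is labeled i7.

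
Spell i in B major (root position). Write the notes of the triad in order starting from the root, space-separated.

i is built on scale degree 1, which is B in both B major and its parallel. In B minor the chord on B is B–D–F#.

B D F#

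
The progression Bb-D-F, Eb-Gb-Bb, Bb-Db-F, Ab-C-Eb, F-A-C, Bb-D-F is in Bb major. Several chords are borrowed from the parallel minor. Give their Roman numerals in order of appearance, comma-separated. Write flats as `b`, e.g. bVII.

iv, i, bVII

Bb major has the diatonic set Bb, Cm, Dm, Eb, F, Gm, Adim. Bb–D–F = Bb and F–A–C = F both belong to that set. Eb–Gb–Bb is not: scale degree 4 in Bb major carries Eb (IV). In Bb minor the chord on that degree is Ebm, so here it functions as iv, borrowed from the parallel minor. Bb–Db–F is not: scale degree 1 in Bb major carries Bb (I). In Bb minor the chord on that degree is Bbm, so here it functions as i, borrowed from the parallel minor. But Ab–C–Eb is foreign: the diatonic vii° on degree 7 is Adim, whereas Ab comes from Bb minor. It is labeled bVII.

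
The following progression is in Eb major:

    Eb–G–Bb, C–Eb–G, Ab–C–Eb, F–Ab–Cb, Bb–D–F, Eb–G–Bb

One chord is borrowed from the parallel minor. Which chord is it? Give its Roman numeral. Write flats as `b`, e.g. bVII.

ii°

Eb major has the diatonic set Eb, Fm, Gm, Ab, Bb, Cm, Ddim. Eb–G–Bb = Eb, C–Eb–G = Cm, Ab–C–Eb = Ab and Bb–D–F = Bb are all diatonic. F–Ab–Cb doesn't fit — on degree 2 Eb major would have Fm (ii). Fdim is the degree-2 chord of Eb minor, so it is the borrowed ii°.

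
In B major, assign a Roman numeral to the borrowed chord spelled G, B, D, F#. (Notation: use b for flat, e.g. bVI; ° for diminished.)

bVImaj7

G is the lowered form of scale degree 6 in B major (the diatonic degree 6 is G#). G–B–D–F# is a major-seventh chord — the form found in B minor, not the diatonic vi (G#m). Borrowed into B major it is written bVImaj7.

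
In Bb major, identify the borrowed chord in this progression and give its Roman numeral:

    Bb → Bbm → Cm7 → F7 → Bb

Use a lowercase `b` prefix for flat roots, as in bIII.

i

In Bb major the diatonic chords are Bb, Cm, Dm, Eb, F, Gm, Adim. Of the given chords, Bb, Cm7 and F7 are diatonic. Bbm (Bb–Db–F) doesn't fit — on degree 1 Bb major would have Bb (I). Bbm is the degree-1 chord of Bb minor, so it is the borrowed i.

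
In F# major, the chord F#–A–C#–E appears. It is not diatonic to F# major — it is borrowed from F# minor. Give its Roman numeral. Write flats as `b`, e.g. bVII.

The root F# is the diatonic 1st degree of F# major; the borrowing shows in the chord quality. Diatonically F# major has F# (I) on that degree; F#–A–C#–E is instead the minor-seventh chord native to F# minor, so it takes the label i7.

i7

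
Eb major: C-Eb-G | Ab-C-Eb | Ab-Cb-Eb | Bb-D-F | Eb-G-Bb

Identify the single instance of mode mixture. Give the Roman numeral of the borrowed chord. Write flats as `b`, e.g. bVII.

iv

In Eb major the diatonic chords are Eb, Fm, Gm, Ab, Bb, Cm, Ddim. Of the given chords, C–Eb–G = Cm, Ab–C–Eb = Ab, Bb–D–F = Bb and Eb–G–Bb = Eb are diatonic. Ab–Cb–Eb doesn't fit — on degree 4 Eb major would have Ab (IV). Abm is the degree-4 chord of Eb minor, so it is the borrowed iv.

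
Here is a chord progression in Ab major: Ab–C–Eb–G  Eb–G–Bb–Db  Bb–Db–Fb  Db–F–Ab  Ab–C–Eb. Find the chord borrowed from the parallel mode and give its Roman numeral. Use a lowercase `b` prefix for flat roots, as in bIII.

In Ab major the diatonic chords are Ab, Bbm, Cm, Db, Eb, Fm, Gdim. Ab–C–Eb–G = Abmaj7, Eb–G–Bb–Db = Eb7, Db–F–Ab = Db and Ab–C–Eb = Ab all belong to that set. Bb–Db–Fb doesn't fit — on degree 2 Ab major would have Bbm (ii). Bbdim is the degree-2 chord of Ab minor, so it is the borrowed ii°.

ii°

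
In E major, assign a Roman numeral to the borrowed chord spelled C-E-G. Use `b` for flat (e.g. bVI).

bVI

In E major scale degree 6 is C#; C is its lowered form, from E minor. The diatonic chord on degree 6 would be C#m (vi), but C–E–G is the major chord from E minor. As a borrowed chord it is labeled bVI.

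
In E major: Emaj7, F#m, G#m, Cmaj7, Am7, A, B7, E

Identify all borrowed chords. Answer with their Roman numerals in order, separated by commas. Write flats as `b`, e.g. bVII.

E major has the diatonic set E, F#m, G#m, A, B, C#m, D#dim. Emaj7, F#m, G#m, A, B7 and E all belong to that set. Cmaj7 (C–E–G–B) doesn't fit — on degree 6 E major would have C#m (vi). Cmaj7 is the degree-6 chord of E minor, so it is the borrowed bVImaj7. Am7 (A–C–E–G) doesn't fit — on degree 4 E major would have A (IV). Am7 is the degree-4 chord of E minor, so it is the borrowed iv7.

bVImaj7, iv7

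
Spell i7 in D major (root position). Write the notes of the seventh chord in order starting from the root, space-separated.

D F A C

i7 is built on scale degree 1, which is D in both D major and its parallel. In D minor the chord on D is D–F–A–C.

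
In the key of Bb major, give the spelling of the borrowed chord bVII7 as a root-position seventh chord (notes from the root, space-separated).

Ab C Eb Gb

bVII7 is built on the lowered scale degree 7. In Bb major degree 7 is A; lowered it becomes Ab. In Bb minor the chord on Ab is Ab–C–Eb–Gb.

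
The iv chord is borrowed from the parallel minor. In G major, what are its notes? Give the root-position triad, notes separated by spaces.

The root, C, is scale degree 4 — the same note in G major and G minor; only the chord quality changes. Stacking thirds in G minor on C gives C–Eb–G.

C Eb G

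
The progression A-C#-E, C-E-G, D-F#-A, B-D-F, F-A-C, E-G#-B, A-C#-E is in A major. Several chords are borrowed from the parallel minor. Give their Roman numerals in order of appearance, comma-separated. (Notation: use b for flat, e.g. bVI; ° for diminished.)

bIII, ii°, bVI

A major has the diatonic set A, Bm, C#m, D, E, F#m, G#dim. Of the given chords, A–C#–E = A, D–F#–A = D and E–G#–B = E are diatonic. C–E–G doesn't fit — on degree 3 A major would have C#m (iii). C is the degree-3 chord of A minor, so it is the borrowed bIII. B–D–F doesn't fit — on degree 2 A major would have Bm (ii). Bdim is the degree-2 chord of A minor, so it is the borrowed ii°. F–A–C doesn't fit — on degree 6 A major would have F#m (vi). F is the degree-6 chord of A minor, so it is the borrowed bVI.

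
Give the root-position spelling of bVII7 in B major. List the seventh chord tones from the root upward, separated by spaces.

A C# E G

bVII7 is built on the lowered scale degree 7. In B major degree 7 is A#; lowered it becomes A. In B minor the chord on A is A–C#–E–G.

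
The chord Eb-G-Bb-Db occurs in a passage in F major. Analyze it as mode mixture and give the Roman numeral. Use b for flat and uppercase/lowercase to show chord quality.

bVII7

The root Eb is the lowered 7th scale degree — diatonically F major has E there. Diatonically F major has Edim (vii°) on that degree; Eb–G–Bb–Db is instead the dominant-seventh chord native to F minor, so it takes the label bVII7.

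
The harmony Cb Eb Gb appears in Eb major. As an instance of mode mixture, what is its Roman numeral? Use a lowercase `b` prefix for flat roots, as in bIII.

bVI

In Eb major scale degree 6 is C; Cb is its lowered form, from Eb minor. Cb–Eb–Gb is a major chord — the form found in Eb minor, not the diatonic vi (Cm). Borrowed into Eb major it is written bVI.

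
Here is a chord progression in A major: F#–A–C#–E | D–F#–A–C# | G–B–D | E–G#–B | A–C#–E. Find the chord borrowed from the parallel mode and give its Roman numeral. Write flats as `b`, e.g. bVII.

In A major the diatonic chords are A, Bm, C#m, D, E, F#m, G#dim. F#–A–C#–E = F#m7, D–F#–A–C# = Dmaj7, E–G#–B = E and A–C#–E = A all belong to that set. G–B–D is not: scale degree 7 in A major carries G#dim (vii°). In A minor the chord on that degree is G, so here it functions as bVII, borrowed from the parallel minor.

bVII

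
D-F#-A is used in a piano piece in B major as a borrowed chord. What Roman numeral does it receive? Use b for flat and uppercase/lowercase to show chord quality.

bIII

The root D is the lowered 3rd scale degree — diatonically B major has D# there. D–F#–A is a major chord — the form found in B minor, not the diatonic iii (D#m). Borrowed into B major it is written bIII.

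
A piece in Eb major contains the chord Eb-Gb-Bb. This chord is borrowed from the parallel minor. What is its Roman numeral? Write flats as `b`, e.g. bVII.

Eb is scale degree 1 in Eb major. Eb–Gb–Bb is a minor chord — the form found in Eb minor, not the diatonic I (Eb). Borrowed into Eb major it is written i.

i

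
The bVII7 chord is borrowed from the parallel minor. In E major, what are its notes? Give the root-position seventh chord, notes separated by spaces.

D F# A C

bVII7 is built on the lowered scale degree 7. In E major degree 7 is D#; lowered it becomes D. In E minor the chord on D is D–F#–A–C.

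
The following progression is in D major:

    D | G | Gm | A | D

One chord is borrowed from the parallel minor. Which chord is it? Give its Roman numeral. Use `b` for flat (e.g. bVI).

The diatonic triads in D major are D, Em, F#m, G, A, Bm, C#dim. Of the given chords, D, G and A are diatonic. Gm (G–Bb–D) doesn't fit — on degree 4 D major would have G (IV). Gm is the degree-4 chord of D minor, so it is the borrowed iv.

iv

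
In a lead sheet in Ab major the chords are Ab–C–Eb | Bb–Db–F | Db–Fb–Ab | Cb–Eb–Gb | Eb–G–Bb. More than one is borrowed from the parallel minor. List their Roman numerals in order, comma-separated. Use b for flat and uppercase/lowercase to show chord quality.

iv, bIII

In Ab major the diatonic chords are Ab, Bbm, Cm, Db, Eb, Fm, Gdim. Of the given chords, Ab–C–Eb = Ab, Bb–Db–F = Bbm and Eb–G–Bb = Eb are diatonic. Db–Fb–Ab is not: scale degree 4 in Ab major carries Db (IV). In Ab minor the chord on that degree is Dbm, so here it functions as iv, borrowed from the parallel minor. But Cb–Eb–Gb is foreign: the diatonic iii on degree 3 is Cm, whereas Cb comes from Ab minor. It is labeled bIII.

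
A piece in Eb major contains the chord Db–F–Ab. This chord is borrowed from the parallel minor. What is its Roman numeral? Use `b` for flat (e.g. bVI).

bVII

The root Db is the lowered 7th scale degree — diatonically Eb major has D there. Diatonically Eb major has Ddim (vii°) on that degree; Db–F–Ab is instead the major chord native to Eb minor, so it takes the label bVII.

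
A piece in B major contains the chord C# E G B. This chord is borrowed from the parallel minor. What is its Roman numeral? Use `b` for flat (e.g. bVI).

The root C# is the diatonic 2nd degree of B major; the borrowing shows in the chord quality. Diatonically B major has C#m (ii) on that degree; C#–E–G–B is instead the half-diminished-seventh chord native to B minor, so it takes the label iiø7.

iiø7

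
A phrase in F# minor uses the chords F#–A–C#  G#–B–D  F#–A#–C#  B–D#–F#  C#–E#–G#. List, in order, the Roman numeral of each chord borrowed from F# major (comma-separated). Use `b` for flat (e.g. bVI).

I, IV

The diatonic triads in F# minor (with V from harmonic minor) are F#m, G#dim, A, Bm, C#, D, E. F#–A–C# = F#m, G#–B–D = G#dim and C#–E#–G# = C# all belong to that set. F#–A#–C# doesn't fit — on degree 1 F# minor would have F#m (i). F# is the degree-1 chord of F# major, so it is the borrowed I. B–D#–F# doesn't fit — on degree 4 F# minor would have Bm (iv). B is the degree-4 chord of F# major, so it is the borrowed IV.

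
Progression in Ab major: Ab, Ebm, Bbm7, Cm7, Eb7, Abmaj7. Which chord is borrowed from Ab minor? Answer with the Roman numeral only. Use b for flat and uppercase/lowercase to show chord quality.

v

Ab major has the diatonic set Ab, Bbm, Cm, Db, Eb, Fm, Gdim. Of the given chords, Ab, Bbm7, Cm7, Eb7 and Abmaj7 are diatonic. But Ebm (Eb–Gb–Bb) is foreign: the diatonic V on degree 5 is Eb, whereas Ebm comes from Ab minor. It is labeled v.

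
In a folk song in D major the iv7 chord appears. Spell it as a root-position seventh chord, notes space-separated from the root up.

iv7 is built on scale degree 4, which is G in both D major and its parallel. Building the minor-seventh chord from the parallel minor on G: G–Bb–D–F.

G Bb D F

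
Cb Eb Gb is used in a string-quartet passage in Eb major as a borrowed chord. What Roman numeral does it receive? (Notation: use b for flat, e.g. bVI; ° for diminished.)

bVI

In Eb major scale degree 6 is C; Cb is its lowered form, from Eb minor. Diatonically Eb major has Cm (vi) on that degree; Cb–Eb–Gb is instead the major chord native to Eb minor, so it takes the label bVI.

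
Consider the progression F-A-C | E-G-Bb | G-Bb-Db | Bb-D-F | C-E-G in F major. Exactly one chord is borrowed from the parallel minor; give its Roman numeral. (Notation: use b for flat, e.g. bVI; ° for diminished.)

In F major the diatonic chords are F, Gm, Am, Bb, C, Dm, Edim. F–A–C = F, E–G–Bb = Edim, Bb–D–F = Bb and C–E–G = C all belong to that set. G–Bb–Db doesn't fit — on degree 2 F major would have Gm (ii). Gdim is the degree-2 chord of F minor, so it is the borrowed ii°.

ii°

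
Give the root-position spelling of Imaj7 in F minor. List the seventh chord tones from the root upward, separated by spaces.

The root, F, is scale degree 1 — the same note in F minor and F major; only the chord quality changes. Stacking thirds in F major on F gives F–A–C–E.

F A C E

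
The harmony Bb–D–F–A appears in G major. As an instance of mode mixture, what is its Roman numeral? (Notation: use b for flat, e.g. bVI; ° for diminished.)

bIIImaj7

In G major scale degree 3 is B; Bb is its lowered form, from G minor. The diatonic chord on degree 3 would be Bm (iii), but Bb–D–F–A is the major-seventh chord from G minor. As a borrowed chord it is labeled bIIImaj7.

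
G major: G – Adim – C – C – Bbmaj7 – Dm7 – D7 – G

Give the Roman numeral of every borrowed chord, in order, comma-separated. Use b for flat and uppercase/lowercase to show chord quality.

The diatonic triads in G major are G, Am, Bm, C, D, Em, F#dim. G, C and D7 all belong to that set. Adim (A–C–Eb) is not: scale degree 2 in G major carries Am (ii). In G minor the chord on that degree is Adim, so here it functions as ii°, borrowed from the parallel minor. But Bbmaj7 (Bb–D–F–A) is foreign: the diatonic iii on degree 3 is Bm, whereas Bbmaj7 comes from G minor. It is labeled bIIImaj7. But Dm7 (D–F–A–C) is foreign: the diatonic V on degree 5 is D, whereas Dm7 comes from G minor. It is labeled v7.

ii°, bIIImaj7, v7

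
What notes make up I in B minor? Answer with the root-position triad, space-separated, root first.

I is built on scale degree 1, which is B in both B minor and its parallel. In B major the chord on B is B–D#–F#.

B D# F#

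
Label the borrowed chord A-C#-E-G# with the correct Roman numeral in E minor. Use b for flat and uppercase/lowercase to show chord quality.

The root A is the diatonic 4th degree of E minor; the borrowing shows in the chord quality. The diatonic chord on degree 4 would be Am (iv), but A–C#–E–G# is the major-seventh chord from E major. As a borrowed chord it is labeled IVmaj7.

IVmaj7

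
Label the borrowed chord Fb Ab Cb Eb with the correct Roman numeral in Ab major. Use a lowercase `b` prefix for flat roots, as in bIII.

bVImaj7

In Ab major scale degree 6 is F; Fb is its lowered form, from Ab minor. The diatonic chord on degree 6 would be Fm (vi), but Fb–Ab–Cb–Eb is the major-seventh chord from Ab minor. As a borrowed chord it is labeled bVImaj7.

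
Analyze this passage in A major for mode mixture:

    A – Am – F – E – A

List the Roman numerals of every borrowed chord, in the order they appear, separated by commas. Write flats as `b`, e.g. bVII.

i, bVI

The diatonic triads in A major are A, Bm, C#m, D, E, F#m, G#dim. Of the given chords, A and E are diatonic. But Am (A–C–E) is foreign: the diatonic I on degree 1 is A, whereas Am comes from A minor. It is labeled i. But F (F–A–C) is foreign: the diatonic vi on degree 6 is F#m, whereas F comes from A minor. It is labeled bVI.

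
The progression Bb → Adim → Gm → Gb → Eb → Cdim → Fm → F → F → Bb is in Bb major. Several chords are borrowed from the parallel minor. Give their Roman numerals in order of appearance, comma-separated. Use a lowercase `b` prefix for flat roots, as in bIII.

Bb major has the diatonic set Bb, Cm, Dm, Eb, F, Gm, Adim. Of the given chords, Bb, Adim, Gm, Eb and F are diatonic. But Gb (Gb–Bb–Db) is foreign: the diatonic vi on degree 6 is Gm, whereas Gb comes from Bb minor. It is labeled bVI. Cdim (C–Eb–Gb) is not: scale degree 2 in Bb major carries Cm (ii). In Bb minor the chord on that degree is Cdim, so here it functions as ii°, borrowed from the parallel minor. Fm (F–Ab–C) doesn't fit — on degree 5 Bb major would have F (V). Fm is the degree-5 chord of Bb minor, so it is the borrowed v.

bVI, ii°, v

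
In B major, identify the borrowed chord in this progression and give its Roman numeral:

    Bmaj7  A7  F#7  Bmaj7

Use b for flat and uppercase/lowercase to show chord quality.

In B major the diatonic chords are B, C#m, D#m, E, F#, G#m, A#dim. Bmaj7 and F#7 are both diatonic. But A7 (A–C#–E–G) is foreign: the diatonic vii° on degree 7 is A#dim, whereas A7 comes from B minor. It is labeled bVII7.

bVII7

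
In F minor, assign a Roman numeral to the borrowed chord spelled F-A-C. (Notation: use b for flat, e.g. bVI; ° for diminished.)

F is scale degree 1 in F minor. Diatonically F minor has Fm (i) on that degree; F–A–C is instead the major chord native to F major, so it takes the label I.

I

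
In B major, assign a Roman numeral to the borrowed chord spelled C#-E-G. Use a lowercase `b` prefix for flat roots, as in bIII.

C# is scale degree 2 in B major. The diatonic chord on degree 2 would be C#m (ii), but C#–E–G is the diminished chord from B minor. As a borrowed chord it is labeled ii°.

ii°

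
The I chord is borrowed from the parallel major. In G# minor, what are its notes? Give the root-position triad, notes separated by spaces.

The root, G#, is scale degree 1 — the same note in G# minor and G# major; only the chord quality changes. Stacking thirds in G# major on G# gives G#–B#–D#.

G# B# D#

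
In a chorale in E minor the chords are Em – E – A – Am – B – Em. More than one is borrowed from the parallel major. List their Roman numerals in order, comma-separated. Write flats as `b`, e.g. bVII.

The diatonic triads in E minor (with V from harmonic minor) are Em, F#dim, G, Am, B, C, D. Em, Am and B all belong to that set. But E (E–G#–B) is foreign: the diatonic i on degree 1 is Em, whereas E comes from E major. It is labeled I. A (A–C#–E) doesn't fit — on degree 4 E minor would have Am (iv). A is the degree-4 chord of E major, so it is the borrowed IV.

I, IV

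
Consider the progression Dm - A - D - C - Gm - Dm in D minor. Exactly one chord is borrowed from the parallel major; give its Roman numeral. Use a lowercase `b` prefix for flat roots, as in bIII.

I

The diatonic triads in D minor (with V from harmonic minor) are Dm, Edim, F, Gm, A, Bb, C. Dm, A, C and Gm all belong to that set. But D (D–F#–A) is foreign: the diatonic i on degree 1 is Dm, whereas D comes from D major. It is labeled I.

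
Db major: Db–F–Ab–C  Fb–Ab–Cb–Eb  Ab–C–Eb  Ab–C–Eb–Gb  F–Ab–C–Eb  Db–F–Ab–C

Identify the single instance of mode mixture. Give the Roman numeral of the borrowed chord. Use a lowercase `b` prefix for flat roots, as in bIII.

Db major has the diatonic set Db, Ebm, Fm, Gb, Ab, Bbm, Cdim. Of the given chords, Db–F–Ab–C = Dbmaj7, Ab–C–Eb = Ab, Ab–C–Eb–Gb = Ab7 and F–Ab–C–Eb = Fm7 are diatonic. But Fb–Ab–Cb–Eb is foreign: the diatonic iii on degree 3 is Fm, whereas Fbmaj7 comes from Db minor. It is labeled bIIImaj7.

bIIImaj7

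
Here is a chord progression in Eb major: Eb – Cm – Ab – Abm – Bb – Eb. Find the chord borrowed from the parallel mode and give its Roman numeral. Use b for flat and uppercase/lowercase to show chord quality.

The diatonic triads in Eb major are Eb, Fm, Gm, Ab, Bb, Cm, Ddim. Of the given chords, Eb, Cm, Ab and Bb are diatonic. Abm (Ab–Cb–Eb) is not: scale degree 4 in Eb major carries Ab (IV). In Eb minor the chord on that degree is Abm, so here it functions as iv, borrowed from the parallel minor.

iv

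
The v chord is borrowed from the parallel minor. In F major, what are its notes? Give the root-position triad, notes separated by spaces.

v is built on scale degree 5, which is C in both F major and its parallel. Building the minor chord from the parallel minor on C: C–Eb–G.

C Eb G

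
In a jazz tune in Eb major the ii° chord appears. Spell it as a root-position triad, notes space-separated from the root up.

F Ab Cb

ii° is built on scale degree 2, which is F in both Eb major and its parallel. In Eb minor the chord on F is F–Ab–Cb.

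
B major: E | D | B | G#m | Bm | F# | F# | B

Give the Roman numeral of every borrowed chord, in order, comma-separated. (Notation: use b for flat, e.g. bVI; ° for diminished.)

bIII, i

B major has the diatonic set B, C#m, D#m, E, F#, G#m, A#dim. E, B, G#m and F# all belong to that set. But D (D–F#–A) is foreign: the diatonic iii on degree 3 is D#m, whereas D comes from B minor. It is labeled bIII. Bm (B–D–F#) is not: scale degree 1 in B major carries B (I). In B minor the chord on that degree is Bm, so here it functions as i, borrowed from the parallel minor.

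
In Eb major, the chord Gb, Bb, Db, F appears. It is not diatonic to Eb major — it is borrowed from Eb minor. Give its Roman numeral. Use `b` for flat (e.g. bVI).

In Eb major scale degree 3 is G; Gb is its lowered form, from Eb minor. Gb–Bb–Db–F is a major-seventh chord — the form found in Eb minor, not the diatonic iii (Gm). Borrowed into Eb major it is written bIIImaj7.

bIIImaj7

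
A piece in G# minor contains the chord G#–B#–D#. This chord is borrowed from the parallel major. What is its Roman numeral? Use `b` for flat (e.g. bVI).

The root G# is the diatonic 1st degree of G# minor; the borrowing shows in the chord quality. G#–B#–D# is a major chord — the form found in G# major, not the diatonic i (G#m). Borrowed into G# minor it is written I.

I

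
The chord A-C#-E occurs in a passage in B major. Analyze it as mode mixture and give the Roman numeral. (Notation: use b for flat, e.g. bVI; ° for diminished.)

bVII

A is the lowered form of scale degree 7 in B major (the diatonic degree 7 is A#). The diatonic chord on degree 7 would be A#dim (vii°), but A–C#–E is the major chord from B minor. As a borrowed chord it is labeled bVII.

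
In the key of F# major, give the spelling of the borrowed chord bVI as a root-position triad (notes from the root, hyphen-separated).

Scale degree 6 in F# major is D#. bVI uses the lowered form, D, taken from F# minor. Building the major chord from the parallel minor on D: D–F#–A.

D-F#-A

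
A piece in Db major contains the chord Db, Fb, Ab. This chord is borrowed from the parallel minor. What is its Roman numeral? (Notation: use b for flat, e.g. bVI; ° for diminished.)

i

Db is scale degree 1 in Db major. The diatonic chord on degree 1 would be Db (I), but Db–Fb–Ab is the minor chord from Db minor. As a borrowed chord it is labeled i.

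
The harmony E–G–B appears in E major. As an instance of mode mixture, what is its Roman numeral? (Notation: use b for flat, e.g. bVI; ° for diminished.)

The root E is the diatonic 1st degree of E major; the borrowing shows in the chord quality. Diatonically E major has E (I) on that degree; E–G–B is instead the minor chord native to E minor, so it takes the label i.

i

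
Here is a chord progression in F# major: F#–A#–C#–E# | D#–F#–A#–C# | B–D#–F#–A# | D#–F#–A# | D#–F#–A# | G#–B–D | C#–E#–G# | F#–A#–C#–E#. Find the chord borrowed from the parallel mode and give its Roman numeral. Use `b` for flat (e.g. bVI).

ii°

In F# major the diatonic chords are F#, G#m, A#m, B, C#, D#m, E#dim. F#–A#–C#–E# = F#maj7, D#–F#–A#–C# = D#m7, B–D#–F#–A# = Bmaj7, D#–F#–A# = D#m and C#–E#–G# = C# are all diatonic. G#–B–D doesn't fit — on degree 2 F# major would have G#m (ii). G#dim is the degree-2 chord of F# minor, so it is the borrowed ii°.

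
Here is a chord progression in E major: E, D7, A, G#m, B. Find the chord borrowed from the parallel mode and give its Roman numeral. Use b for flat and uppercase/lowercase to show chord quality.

bVII7

In E major the diatonic chords are E, F#m, G#m, A, B, C#m, D#dim. E, A, G#m and B all belong to that set. But D7 (D–F#–A–C) is foreign: the diatonic vii° on degree 7 is D#dim, whereas D7 comes from E minor. It is labeled bVII7.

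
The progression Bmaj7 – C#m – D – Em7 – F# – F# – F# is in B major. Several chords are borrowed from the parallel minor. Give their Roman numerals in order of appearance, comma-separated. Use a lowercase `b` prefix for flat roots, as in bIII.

In B major the diatonic chords are B, C#m, D#m, E, F#, G#m, A#dim. Bmaj7, C#m and F# all belong to that set. But D (D–F#–A) is foreign: the diatonic iii on degree 3 is D#m, whereas D comes from B minor. It is labeled bIII. Em7 (E–G–B–D) is not: scale degree 4 in B major carries E (IV). In B minor the chord on that degree is Em7, so here it functions as iv7, borrowed from the parallel minor.

bIII, iv7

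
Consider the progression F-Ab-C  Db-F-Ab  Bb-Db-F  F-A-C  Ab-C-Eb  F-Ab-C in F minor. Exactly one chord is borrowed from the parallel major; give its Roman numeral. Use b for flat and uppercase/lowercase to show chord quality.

In F minor (with V from harmonic minor) the diatonic chords are Fm, Gdim, Ab, Bbm, C, Db, Eb. F–Ab–C = Fm, Db–F–Ab = Db, Bb–Db–F = Bbm and Ab–C–Eb = Ab all belong to that set. But F–A–C is foreign: the diatonic i on degree 1 is Fm, whereas F comes from F major. It is labeled I.

I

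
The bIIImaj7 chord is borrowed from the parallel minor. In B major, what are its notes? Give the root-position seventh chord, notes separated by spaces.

D F# A C#

The root of bIIImaj7 is the lowered 3rd degree: D# becomes D. In B minor the chord on D is D–F#–A–C#.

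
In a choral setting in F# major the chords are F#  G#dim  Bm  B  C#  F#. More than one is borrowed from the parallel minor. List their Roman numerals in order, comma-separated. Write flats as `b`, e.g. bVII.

ii°, iv

F# major has the diatonic set F#, G#m, A#m, B, C#, D#m, E#dim. Of the given chords, F#, B and C# are diatonic. G#dim (G#–B–D) doesn't fit — on degree 2 F# major would have G#m (ii). G#dim is the degree-2 chord of F# minor, so it is the borrowed ii°. But Bm (B–D–F#) is foreign: the diatonic IV on degree 4 is B, whereas Bm comes from F# minor. It is labeled iv.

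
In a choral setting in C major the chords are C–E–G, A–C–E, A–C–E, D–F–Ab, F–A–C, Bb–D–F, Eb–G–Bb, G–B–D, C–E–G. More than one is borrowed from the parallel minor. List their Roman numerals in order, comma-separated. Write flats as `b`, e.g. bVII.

ii°, bVII, bIII

The diatonic triads in C major are C, Dm, Em, F, G, Am, Bdim. Of the given chords, C–E–G = C, A–C–E = Am, F–A–C = F and G–B–D = G are diatonic. But D–F–Ab is foreign: the diatonic ii on degree 2 is Dm, whereas Ddim comes from C minor. It is labeled ii°. But Bb–D–F is foreign: the diatonic vii° on degree 7 is Bdim, whereas Bb comes from C minor. It is labeled bVII. But Eb–G–Bb is foreign: the diatonic iii on degree 3 is Em, whereas Eb comes from C minor. It is labeled bIII.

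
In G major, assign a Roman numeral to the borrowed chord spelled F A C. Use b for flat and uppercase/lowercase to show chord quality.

bVII

The root F is the lowered 7th scale degree — diatonically G major has F# there. The diatonic chord on degree 7 would be F#dim (vii°), but F–A–C is the major chord from G minor. As a borrowed chord it is labeled bVII.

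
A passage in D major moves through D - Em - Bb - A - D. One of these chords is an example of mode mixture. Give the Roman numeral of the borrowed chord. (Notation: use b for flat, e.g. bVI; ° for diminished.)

bVI

D major has the diatonic set D, Em, F#m, G, A, Bm, C#dim. D, Em and A all belong to that set. Bb (Bb–D–F) is not: scale degree 6 in D major carries Bm (vi). In D minor the chord on that degree is Bb, so here it functions as bVI, borrowed from the parallel minor.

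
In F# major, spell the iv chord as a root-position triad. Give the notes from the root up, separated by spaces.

B D F#

iv is built on scale degree 4, which is B in both F# major and its parallel. Building the minor chord from the parallel minor on B: B–D–F#.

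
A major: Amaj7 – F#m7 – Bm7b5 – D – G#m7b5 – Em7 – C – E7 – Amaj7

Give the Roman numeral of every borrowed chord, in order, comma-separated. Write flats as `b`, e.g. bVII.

iiø7, v7, bIII

A major has the diatonic set A, Bm, C#m, D, E, F#m, G#dim. Amaj7, F#m7, D, G#m7b5 and E7 all belong to that set. Bm7b5 (B–D–F–A) is not: scale degree 2 in A major carries Bm (ii). In A minor the chord on that degree is Bm7b5, so here it functions as iiø7, borrowed from the parallel minor. Em7 (E–G–B–D) doesn't fit — on degree 5 A major would have E (V). Em7 is the degree-5 chord of A minor, so it is the borrowed v7. C (C–E–G) doesn't fit — on degree 3 A major would have C#m (iii). C is the degree-3 chord of A minor, so it is the borrowed bIII.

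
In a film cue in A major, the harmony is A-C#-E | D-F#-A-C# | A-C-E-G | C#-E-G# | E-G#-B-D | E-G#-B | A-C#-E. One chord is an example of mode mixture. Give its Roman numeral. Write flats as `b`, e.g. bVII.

A major has the diatonic set A, Bm, C#m, D, E, F#m, G#dim. A–C#–E = A, D–F#–A–C# = Dmaj7, C#–E–G# = C#m, E–G#–B–D = E7 and E–G#–B = E all belong to that set. A–C–E–G doesn't fit — on degree 1 A major would have A (I). Am7 is the degree-1 chord of A minor, so it is the borrowed i7.

i7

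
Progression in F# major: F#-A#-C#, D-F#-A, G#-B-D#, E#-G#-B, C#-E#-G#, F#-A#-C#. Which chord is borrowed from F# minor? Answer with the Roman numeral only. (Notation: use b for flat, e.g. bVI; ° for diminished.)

bVI

The diatonic triads in F# major are F#, G#m, A#m, B, C#, D#m, E#dim. F#–A#–C# = F#, G#–B–D# = G#m, E#–G#–B = E#dim and C#–E#–G# = C# all belong to that set. D–F#–A is not: scale degree 6 in F# major carries D#m (vi). In F# minor the chord on that degree is D, so here it functions as bVI, borrowed from the parallel minor.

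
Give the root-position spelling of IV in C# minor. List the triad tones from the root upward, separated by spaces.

F# A# C#

The root, F#, is scale degree 4 — the same note in C# minor and C# major; only the chord quality changes. In C# major the chord on F# is F#–A#–C#.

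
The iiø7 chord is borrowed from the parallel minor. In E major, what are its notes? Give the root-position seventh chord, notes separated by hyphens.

iiø7 is built on scale degree 2, which is F# in both E major and its parallel. In E minor the chord on F# is F#–A–C–E.

F#-A-C-E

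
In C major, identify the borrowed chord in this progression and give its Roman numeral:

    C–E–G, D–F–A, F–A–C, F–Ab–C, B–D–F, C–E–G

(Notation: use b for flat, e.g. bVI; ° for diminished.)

The diatonic triads in C major are C, Dm, Em, F, G, Am, Bdim. Of the given chords, C–E–G = C, D–F–A = Dm, F–A–C = F and B–D–F = Bdim are diatonic. F–Ab–C is not: scale degree 4 in C major carries F (IV). In C minor the chord on that degree is Fm, so here it functions as iv, borrowed from the parallel minor.

iv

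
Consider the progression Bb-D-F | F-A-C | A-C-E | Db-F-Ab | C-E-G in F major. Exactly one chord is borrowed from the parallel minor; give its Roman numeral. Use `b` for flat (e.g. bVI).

F major has the diatonic set F, Gm, Am, Bb, C, Dm, Edim. Bb–D–F = Bb, F–A–C = F, A–C–E = Am and C–E–G = C are all diatonic. Db–F–Ab is not: scale degree 6 in F major carries Dm (vi). In F minor the chord on that degree is Db, so here it functions as bVI, borrowed from the parallel minor.

bVI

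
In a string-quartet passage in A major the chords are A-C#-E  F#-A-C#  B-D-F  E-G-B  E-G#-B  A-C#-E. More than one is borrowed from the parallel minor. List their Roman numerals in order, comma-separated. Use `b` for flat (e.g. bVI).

A major has the diatonic set A, Bm, C#m, D, E, F#m, G#dim. A–C#–E = A, F#–A–C# = F#m and E–G#–B = E all belong to that set. But B–D–F is foreign: the diatonic ii on degree 2 is Bm, whereas Bdim comes from A minor. It is labeled ii°. E–G–B is not: scale degree 5 in A major carries E (V). In A minor the chord on that degree is Em, so here it functions as v, borrowed from the parallel minor.

ii°, v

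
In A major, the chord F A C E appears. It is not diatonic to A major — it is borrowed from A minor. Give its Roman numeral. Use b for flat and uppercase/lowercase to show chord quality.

The root F is the lowered 6th scale degree — diatonically A major has F# there. The diatonic chord on degree 6 would be F#m (vi), but F–A–C–E is the major-seventh chord from A minor. As a borrowed chord it is labeled bVImaj7.

bVImaj7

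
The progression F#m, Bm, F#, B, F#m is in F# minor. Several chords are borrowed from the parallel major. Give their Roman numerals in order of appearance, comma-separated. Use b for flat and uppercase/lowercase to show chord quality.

I, IV

F# minor has the diatonic set F#m, G#dim, A, Bm, C#, D, E (with V from harmonic minor). F#m and Bm are both diatonic. F# (F#–A#–C#) is not: scale degree 1 in F# minor carries F#m (i). In F# major the chord on that degree is F#, so here it functions as I, borrowed from the parallel major. But B (B–D#–F#) is foreign: the diatonic iv on degree 4 is Bm, whereas B comes from F# major. It is labeled IV.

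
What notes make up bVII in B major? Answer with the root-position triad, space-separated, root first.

A C# E

The root of bVII is the lowered 7th degree: A# becomes A. Stacking thirds in B minor on A gives A–C#–E.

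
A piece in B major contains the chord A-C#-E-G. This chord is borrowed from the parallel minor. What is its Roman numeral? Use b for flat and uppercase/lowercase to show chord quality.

In B major scale degree 7 is A#; A is its lowered form, from B minor. A–C#–E–G is a dominant-seventh chord — the form found in B minor, not the diatonic vii° (A#dim). Borrowed into B major it is written bVII7.

bVII7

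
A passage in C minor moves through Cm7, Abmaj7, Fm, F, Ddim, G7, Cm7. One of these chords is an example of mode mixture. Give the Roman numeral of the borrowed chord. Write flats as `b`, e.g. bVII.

In C minor (with V from harmonic minor) the diatonic chords are Cm, Ddim, Eb, Fm, G, Ab, Bb. Of the given chords, Cm7, Abmaj7, Fm, Ddim and G7 are diatonic. F (F–A–C) doesn't fit — on degree 4 C minor would have Fm (iv). F is the degree-4 chord of C major, so it is the borrowed IV.

IV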